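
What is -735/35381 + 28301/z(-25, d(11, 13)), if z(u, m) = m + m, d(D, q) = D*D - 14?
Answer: 1001160391/7571534 ≈ 132.23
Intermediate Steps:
d(D, q) = -14 + D² (d(D, q) = D² - 14 = -14 + D²)
z(u, m) = 2*m
-735/35381 + 28301/z(-25, d(11, 13)) = -735/35381 + 28301/((2*(-14 + 11²))) = -735*1/35381 + 28301/((2*(-14 + 121))) = -735/35381 + 28301/((2*107)) = -735/35381 + 28301/214 = 1001160391/7571534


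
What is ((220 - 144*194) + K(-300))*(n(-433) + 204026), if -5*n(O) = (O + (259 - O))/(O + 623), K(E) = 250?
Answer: -2661791048253/475 ≈ -5.6038e+9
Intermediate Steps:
n(O) = -259/(5*(623 + O)) (n(O) = -(O + (259 - O))/(5*(O + 623)) = -259/(5*(623 + O)))
((220 - 144*194) + K(-300))*(n(-433) + 204026) = ((220 - 144*194) + 250)*(-259/(3115 + 5*(-433)) + 204026) = ((220 - 27936) + 250)*(-259/(3115 - 2165) + 204026) = (-27716 + 250)*(-259/950 + 204026) = -27466*(-259*1/950 + 204026) = -27466*(-259/950 + 204026) = -27466*193824441/950 = -2661791048253/475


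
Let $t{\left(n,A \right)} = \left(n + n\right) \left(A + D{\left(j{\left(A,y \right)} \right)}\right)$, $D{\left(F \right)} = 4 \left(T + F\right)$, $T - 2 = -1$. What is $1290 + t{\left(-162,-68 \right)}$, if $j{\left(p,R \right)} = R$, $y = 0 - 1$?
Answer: $23322$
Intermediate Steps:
$T = 1$ ($T = 2 - 1 = 1$)
$y = -1$
$D{\left(F \right)} = 4 + 4 F$ ($D{\left(F \right)} = 4 \left(1 + F\right) = 4 + 4 F$)
$t{\left(n,A \right)} = 2 A n$ ($t{\left(n,A \right)} = \left(n + n\right) \left(A + \left(4 + 4 \left(-1\right)\right)\right) = 2 n \left(A + \left(4 - 4\right)\right) = 2 n \left(A + 0\right) = 2 n A = 2 A n$)
$1290 + t{\left(-162,-68 \right)} = 1290 + 2 \left(-68\right) \left(-162\right) = 1290 + 22032 = 23322$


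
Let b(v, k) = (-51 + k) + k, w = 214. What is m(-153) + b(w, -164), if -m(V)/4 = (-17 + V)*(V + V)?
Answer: -208459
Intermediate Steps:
b(v, k) = -51 + 2*k
m(V) = -8*V*(-17 + V) (m(V) = -4*(-17 + V)*(V + V) = -4*(-17 + V)*2*V = -8*V*(-17 + V))
m(-153) + b(w, -164) = 8*(-153)*(17 - 1*(-153)) + (-51 + 2*(-164)) = 8*(-153)*(17 + 153) + (-51 - 328) = 8*(-153)*170 - 379 = -208080 - 379 = -208459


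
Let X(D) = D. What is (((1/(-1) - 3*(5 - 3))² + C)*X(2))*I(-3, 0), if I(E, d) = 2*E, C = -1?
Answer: -576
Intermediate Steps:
(((1/(-1) - 3*(5 - 3))² + C)*X(2))*I(-3, 0) = (((1/(-1) - 3*(5 - 3))² - 1)*2)*(2*(-3)) = (((-1 - 3*2)² - 1)*2)*(-6) = (((-1 - 6)² - 1)*2)*(-6) = (((-7)² - 1)*2)*(-6) = ((49 - 1)*2)*(-6) = (48*2)*(-6) = 96*(-6) = -576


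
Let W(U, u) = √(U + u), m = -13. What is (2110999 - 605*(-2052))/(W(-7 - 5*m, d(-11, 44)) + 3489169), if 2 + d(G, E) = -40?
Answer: 3352459/3489173 ≈ 0.96082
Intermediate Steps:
d(G, E) = -42 (d(G, E) = -2 - 40 = -42)
(2110999 - 605*(-2052))/(W(-7 - 5*m, d(-11, 44)) + 3489169) = (2110999 - 605*(-2052))/(√((-7 - 5*(-13)) - 42) + 3489169) = (2110999 + 1241460)/(√((-7 + 65) - 42) + 3489169) = 3352459/(√(58 - 42) + 3489169) = 3352459/(√16 + 3489169) = 3352459/(4 + 3489169) = 3352459/3489173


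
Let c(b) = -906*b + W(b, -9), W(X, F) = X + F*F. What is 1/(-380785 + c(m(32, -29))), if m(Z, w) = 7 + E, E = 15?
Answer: -1/400614 ≈ -2.4962e-6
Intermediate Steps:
W(X, F) = X + F²
m(Z, w) = 22 (m(Z, w) = 7 + 15 = 22)
c(b) = 81 - 905*b (c(b) = -906*b + (b + (-9)²) = -906*b + (b + 81) = -906*b + (81 + b) = 81 - 905*b)
1/(-380785 + c(m(32, -29))) = 1/(-380785 + (81 - 905*22)) = 1/(-380785 + (81 - 19910)) = 1/(-380785 - 19829) = 1/(-400614) = -1/400614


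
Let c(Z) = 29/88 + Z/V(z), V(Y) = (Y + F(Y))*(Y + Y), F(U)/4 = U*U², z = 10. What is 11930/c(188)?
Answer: 10524646000/292793 ≈ 35946.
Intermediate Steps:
F(U) = 4*U³ (F(U) = 4*(U*U²) = 4*U³)
V(Y) = 2*Y*(Y + 4*Y³) (V(Y) = (Y + 4*Y³)*(Y + Y) = (Y + 4*Y³)*(2*Y) = 2*Y*(Y + 4*Y³))
c(Z) = 29/88 + Z/80200 (c(Z) = 29/88 + Z/((10²*(2 + 8*10²))) = 29*(1/88) + Z/((100*(2 + 8*100))) = 29/88 + Z/((100*(2 + 800))) = 29/88 + Z/((100*802)) = 29/88 + Z/80200)
11930/c(188) = 11930/(29/88 + (1/80200)*188) = 11930/(29/88 + 47/20050) = 11930/(292793/882200) = 11930*(882200/292793) = 10524646000/292793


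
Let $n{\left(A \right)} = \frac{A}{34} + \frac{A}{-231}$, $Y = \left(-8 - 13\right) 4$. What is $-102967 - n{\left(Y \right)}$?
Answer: $- \frac{19254435}{187} \approx -1.0296 \cdot 10^{5}$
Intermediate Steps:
$Y = -84$ ($Y = \left(-21\right) 4 = -84$)
$n{\left(A \right)} = \frac{197 A}{7854}$ ($n{\left(A \right)} = A \frac{1}{34} + A \left(- \frac{1}{231}\right) = \frac{A}{34} - \frac{A}{231} = \frac{197 A}{7854}$)
$-102967 - n{\left(Y \right)} = -102967 - \frac{197}{7854} \left(-84\right) = -102967 - - \frac{394}{187} = -102967 + \frac{394}{187} = - \frac{19254435}{187}$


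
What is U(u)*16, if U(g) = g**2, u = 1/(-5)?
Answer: 16/25 ≈ 0.64000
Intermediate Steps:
u = -1/5 ≈ -0.20000
U(u)*16 = (-1/5)**2*16 = (1/25)*16 = 16/25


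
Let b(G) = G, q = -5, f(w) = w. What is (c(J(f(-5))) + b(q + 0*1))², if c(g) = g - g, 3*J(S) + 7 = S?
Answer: 25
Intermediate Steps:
J(S) = -7/3 + S/3
c(g) = 0
(c(J(f(-5))) + b(q + 0*1))² = (0 + (-5 + 0*1))² = (0 + (-5 + 0))² = (0 - 5)² = (-5)² = 25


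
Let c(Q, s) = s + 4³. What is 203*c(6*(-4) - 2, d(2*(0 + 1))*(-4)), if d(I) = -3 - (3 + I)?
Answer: 19488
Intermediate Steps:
d(I) = -6 - I (d(I) = -3 + (-3 - I) = -6 - I)
c(Q, s) = 64 + s (c(Q, s) = s + 64 = 64 + s)
203*c(6*(-4) - 2, d(2*(0 + 1))*(-4)) = 203*(64 + (-6 - 2*(0 + 1))*(-4)) = 203*(64 + (-6 - 2)*(-4)) = 203*(64 - 8*(-4)) = 203*(64 + 32) = 203*96 = 19488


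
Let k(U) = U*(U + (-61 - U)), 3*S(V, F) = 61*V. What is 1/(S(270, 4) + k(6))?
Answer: 1/5124 ≈ 0.00019516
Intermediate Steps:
S(V, F) = 61*V/3 (S(V, F) = (61*V)/3 = 61*V/3)
k(U) = -61*U (k(U) = U*(-61) = -61*U)
1/(S(270, 4) + k(6)) = 1/((61/3)*270 - 61*6) = 1/(5490 - 366) = 1/5124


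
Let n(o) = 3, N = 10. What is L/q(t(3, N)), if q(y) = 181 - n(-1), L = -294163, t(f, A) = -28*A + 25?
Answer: -294163/178 ≈ -1652.6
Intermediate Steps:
t(f, A) = 25 - 28*A
q(y) = 178 (q(y) = 181 - 1*3 = 181 - 3 = 178)
L/q(t(3, N)) = -294163/178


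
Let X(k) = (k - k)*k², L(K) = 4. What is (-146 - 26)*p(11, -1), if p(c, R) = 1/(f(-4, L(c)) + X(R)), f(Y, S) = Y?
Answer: 43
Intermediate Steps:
X(k) = 0 (X(k) = 0*k² = 0)
p(c, R) = -¼ (p(c, R) = 1/(-4 + 0) = 1/(-4) = -¼)
(-146 - 26)*p(11, -1) = (-146 - 26)*(-¼) = -172*(-¼) = 43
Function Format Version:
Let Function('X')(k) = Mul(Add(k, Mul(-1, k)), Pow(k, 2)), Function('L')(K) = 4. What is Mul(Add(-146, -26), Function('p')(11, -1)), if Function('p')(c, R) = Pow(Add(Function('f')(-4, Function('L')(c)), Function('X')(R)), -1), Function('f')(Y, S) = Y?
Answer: 43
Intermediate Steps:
Function('X')(k) = 0 (Function('X')(k) = Mul(0, Pow(k, 2)) = 0)
Function('p')(c, R) = Rational(-1, 4) (Function('p')(c, R) = Pow(Add(-4, 0), -1) = Pow(-4, -1) = Rational(-1, 4))
Mul(Add(-146, -26), Function('p')(11, -1)) = Mul(Add(-146, -26), Rational(-1, 4)) = Mul(-172, Rational(-1, 4)) = 43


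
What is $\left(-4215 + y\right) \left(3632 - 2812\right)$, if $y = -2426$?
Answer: $-5445620$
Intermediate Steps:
$\left(-4215 + y\right) \left(3632 - 2812\right) = \left(-4215 - 2426\right) \left(3632 - 2812\right) = \left(-6641\right) 820 = -5445620$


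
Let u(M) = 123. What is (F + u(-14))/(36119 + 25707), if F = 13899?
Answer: 369/1627 ≈ 0.22680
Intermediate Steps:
(F + u(-14))/(36119 + 25707) = (13899 + 123)/(36119 + 25707) = 14022/61826 = 14022*(1/61826) = 369/1627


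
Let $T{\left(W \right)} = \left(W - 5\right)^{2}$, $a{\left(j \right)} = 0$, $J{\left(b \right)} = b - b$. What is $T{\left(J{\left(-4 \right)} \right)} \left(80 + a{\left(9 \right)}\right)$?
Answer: $2000$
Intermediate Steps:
$J{\left(b \right)} = 0$
$T{\left(W \right)} = \left(-5 + W\right)^{2}$
$T{\left(J{\left(-4 \right)} \right)} \left(80 + a{\left(9 \right)}\right) = \left(-5 + 0\right)^{2} \left(80 + 0\right) = \left(-5\right)^{2} \cdot 80 = 25 \cdot 80 = 2000$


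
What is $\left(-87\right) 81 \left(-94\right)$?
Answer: $662418$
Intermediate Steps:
$\left(-87\right) 81 \left(-94\right) = \left(-7047\right) \left(-94\right) = 662418$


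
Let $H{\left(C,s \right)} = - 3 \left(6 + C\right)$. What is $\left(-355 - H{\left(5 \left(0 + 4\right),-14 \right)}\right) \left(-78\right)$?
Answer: $21606$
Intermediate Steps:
$H{\left(C,s \right)} = -18 - 3 C$
$\left(-355 - H{\left(5 \left(0 + 4\right),-14 \right)}\right) \left(-78\right) = \left(-355 - \left(-18 - 3 \cdot 5 \left(0 + 4\right)\right)\right) \left(-78\right) = \left(-355 - \left(-18 - 3 \cdot 5 \cdot 4\right)\right) \left(-78\right) = \left(-355 - \left(-18 - 60\right)\right) \left(-78\right) = \left(-355 - -78\right) \left(-78\right) = \left(-355 + 78\right) \left(-78\right) = \left(-277\right) \left(-78\right) = 21606$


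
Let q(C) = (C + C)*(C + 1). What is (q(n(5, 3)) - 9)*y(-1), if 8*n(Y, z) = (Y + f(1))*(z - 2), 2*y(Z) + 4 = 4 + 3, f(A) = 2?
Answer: -549/64 ≈ -8.5781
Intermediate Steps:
y(Z) = 3/2 (y(Z) = -2 + (4 + 3)/2 = -2 + (½)*7 = -2 + 7/2 = 3/2)
n(Y, z) = (-2 + z)*(2 + Y)/8 (n(Y, z) = ((Y + 2)*(z - 2))/8 = ((2 + Y)*(-2 + z))/8 = ((-2 + z)*(2 + Y))/8 = (-2 + z)*(2 + Y)/8)
q(C) = 2*C*(1 + C) (q(C) = (2*C)*(1 + C) = 2*C*(1 + C))
(q(n(5, 3)) - 9)*y(-1) = (2*(-½ - ¼*5 + (¼)*3 + (⅛)*5*3)*(1 + (-½ - ¼*5 + (¼)*3 + (⅛)*5*3)) - 9)*(3/2) = (2*(-½ - 5/4 + ¾ + 15/8)*(1 + (-½ - 5/4 + ¾ + 15/8)) - 9)*(3/2) = (2*(7/8)*(1 + 7/8) - 9)*(3/2) = (2*(7/8)*(15/8) - 9)*(3/2) = (105/32 - 9)*(3/2) = -183/32*3/2 = -549/64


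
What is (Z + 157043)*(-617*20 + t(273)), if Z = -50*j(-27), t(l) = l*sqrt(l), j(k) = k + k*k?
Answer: -1504776620 + 33290439*sqrt(273) ≈ -9.5473e+8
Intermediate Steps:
j(k) = k + k**2
t(l) = l**(3/2)
Z = -35100 (Z = -(-1350)*(1 - 27) = -(-1350)*(-26) = -50*702 = -35100)
(Z + 157043)*(-617*20 + t(273)) = (-35100 + 157043)*(-617*20 + 273**(3/2)) = 121943*(-12340 + 273*sqrt(273)) = -1504776620 + 33290439*sqrt(273)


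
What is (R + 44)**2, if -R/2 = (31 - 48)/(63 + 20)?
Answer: 13586596/6889 ≈ 1972.2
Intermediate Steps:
R = 34/83 (R = -2*(31 - 48)/(63 + 20) = -(-34)/83 = -2*(-17/83) = 34/83 ≈ 0.40964)
(R + 44)**2 = (34/83 + 44)**2 = (3686/83)**2 = 13586596/6889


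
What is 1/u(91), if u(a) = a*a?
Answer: 1/8281 ≈ 0.00012076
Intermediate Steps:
u(a) = a²
1/u(91) = 1/(91²) = 1/8281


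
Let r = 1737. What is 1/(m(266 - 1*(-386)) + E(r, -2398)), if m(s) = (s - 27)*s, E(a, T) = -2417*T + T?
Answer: 1/6201068 ≈ 1.6126e-7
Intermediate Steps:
E(a, T) = -2416*T
m(s) = s*(-27 + s) (m(s) = (-27 + s)*s = s*(-27 + s))
1/(m(266 - 1*(-386)) + E(r, -2398)) = 1/((266 - 1*(-386))*(-27 + (266 - 1*(-386))) - 2416*(-2398)) = 1/((266 + 386)*(-27 + (266 + 386)) + 5793568) = 1/(652*(-27 + 652) + 5793568) = 1/(652*625 + 5793568) = 1/(407500 + 5793568) = 1/6201068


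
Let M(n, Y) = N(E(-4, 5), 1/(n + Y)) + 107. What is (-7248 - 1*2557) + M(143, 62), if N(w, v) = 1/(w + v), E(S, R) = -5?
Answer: -9930957/1024 ≈ -9698.2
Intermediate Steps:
N(w, v) = 1/(v + w)
M(n, Y) = 107 + 1/(-5 + 1/(Y + n)) (M(n, Y) = 1/(1/(n + Y) - 5) + 107 = 1/(1/(Y + n) - 5) + 107 = 1/(-5 + 1/(Y + n)) + 107 = 107 + 1/(-5 + 1/(Y + n)))
(-7248 - 1*2557) + M(143, 62) = (-7248 - 1*2557) + (107 - 1/(5 - 1/(62 + 143))) = (-7248 - 2557) + (107 - 1/(5 - 1/205)) = -9805 + (107 - 1/(5 - 1*1/205)) = -9805 + (107 - 1/(5 - 1/205)) = -9805 + (107 - 1/1024/205) = -9805 + (107 - 1*205/1024) = -9805 + (107 - 205/1024) = -9805 + 109363/1024 = -9930957/1024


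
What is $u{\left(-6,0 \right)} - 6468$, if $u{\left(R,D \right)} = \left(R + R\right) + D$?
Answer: $-6480$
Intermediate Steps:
$u{\left(R,D \right)} = D + 2 R$ ($u{\left(R,D \right)} = 2 R + D = D + 2 R$)
$u{\left(-6,0 \right)} - 6468 = \left(0 + 2 \left(-6\right)\right) - 6468 = \left(0 - 12\right) - 6468 = -12 - 6468 = -6480$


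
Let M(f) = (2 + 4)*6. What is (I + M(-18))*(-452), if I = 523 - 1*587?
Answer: 12656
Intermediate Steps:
M(f) = 36 (M(f) = 6*6 = 36)
I = -64 (I = 523 - 587 = -64)
(I + M(-18))*(-452) = (-64 + 36)*(-452) = -28*(-452) = 12656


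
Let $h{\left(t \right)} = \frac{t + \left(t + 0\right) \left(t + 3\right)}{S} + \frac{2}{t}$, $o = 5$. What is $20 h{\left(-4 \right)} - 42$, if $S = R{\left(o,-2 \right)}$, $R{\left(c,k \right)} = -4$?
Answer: $-52$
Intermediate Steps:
$S = -4$
$h{\left(t \right)} = \frac{2}{t} - \frac{t}{4} - \frac{t \left(3 + t\right)}{4}$ ($h{\left(t \right)} = \frac{t + \left(t + 0\right) \left(t + 3\right)}{-4} + \frac{2}{t} = \left(t + t \left(3 + t\right)\right) \left(- \frac{1}{4}\right) + \frac{2}{t} = \left(- \frac{t}{4} - \frac{t \left(3 + t\right)}{4}\right) + \frac{2}{t} = \frac{2}{t} - \frac{t}{4} - \frac{t \left(3 + t\right)}{4}$)
$20 h{\left(-4 \right)} - 42 = 20 \left(\left(-1\right) \left(-4\right) + \frac{2}{-4} - \frac{\left(-4\right)^{2}}{4}\right) - 42 = 20 \left(4 + 2 \left(- \frac{1}{4}\right) - 4\right) - 42 = 20 \left(4 - \frac{1}{2} - 4\right) - 42 = 20 \left(- \frac{1}{2}\right) - 42 = -10 - 42 = -52$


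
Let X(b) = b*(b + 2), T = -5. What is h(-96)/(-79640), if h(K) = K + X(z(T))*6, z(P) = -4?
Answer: 6/9955 ≈ 0.00060271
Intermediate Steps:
X(b) = b*(2 + b)
h(K) = 48 + K (h(K) = K - 4*(2 - 4)*6 = K - 4*(-2)*6 = K + 8*6 = K + 48 = 48 + K)
h(-96)/(-79640) = (48 - 96)/(-79640) = -48*(-1/79640) = 6/9955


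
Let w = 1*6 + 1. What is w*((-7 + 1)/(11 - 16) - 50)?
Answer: -1708/5 ≈ -341.60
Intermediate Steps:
w = 7 (w = 6 + 1 = 7)
w*((-7 + 1)/(11 - 16) - 50) = 7*((-7 + 1)/(11 - 16) - 50) = 7*(-6/(-5) - 50) = 7*(-6*(-⅕) - 50) = 7*(6/5 - 50) = 7*(-244/5) = -1708/5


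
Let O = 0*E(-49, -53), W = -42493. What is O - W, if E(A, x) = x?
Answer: 42493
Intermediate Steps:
O = 0 (O = 0*(-53) = 0)
O - W = 0 - 1*(-42493) = 0 + 42493 = 42493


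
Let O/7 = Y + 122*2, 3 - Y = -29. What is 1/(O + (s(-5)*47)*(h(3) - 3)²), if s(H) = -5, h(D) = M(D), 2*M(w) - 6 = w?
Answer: 4/5613 ≈ 0.00071263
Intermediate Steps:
M(w) = 3 + w/2
h(D) = 3 + D/2
Y = 32 (Y = 3 - 1*(-29) = 3 + 29 = 32)
O = 1932 (O = 7*(32 + 122*2) = 7*(32 + 244) = 7*276 = 1932)
1/(O + (s(-5)*47)*(h(3) - 3)²) = 1/(1932 + (-5*47)*((3 + (½)*3) - 3)²) = 1/(1932 - 235*((3 + 3/2) - 3)²) = 1/(1932 - 235*(9/2 - 3)²) = 1/(1932 - 235*(3/2)²) = 1/(1932 - 235*9/4) = 1/(1932 - 2115/4) = 1/(5613/4) = 4/5613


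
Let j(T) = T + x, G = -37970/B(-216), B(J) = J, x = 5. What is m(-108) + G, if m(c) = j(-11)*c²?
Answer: -7539287/108 ≈ -69808.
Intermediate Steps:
G = 18985/108 (G = -37970/(-216) = -37970*(-1/216) = 18985/108 ≈ 175.79)
j(T) = 5 + T (j(T) = T + 5 = 5 + T)
m(c) = -6*c² (m(c) = (5 - 11)*c² = -6*c²)
m(-108) + G = -6*(-108)² + 18985/108 = -6*11664 + 18985/108 = -69984 + 18985/108 = -7539287/108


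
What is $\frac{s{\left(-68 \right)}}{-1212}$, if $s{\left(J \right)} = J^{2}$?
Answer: $- \frac{1156}{303} \approx -3.8152$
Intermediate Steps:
$\frac{s{\left(-68 \right)}}{-1212} = \frac{\left(-68\right)^{2}}{-1212} = 4624 \left(- \frac{1}{1212}\right) = - \frac{1156}{303}$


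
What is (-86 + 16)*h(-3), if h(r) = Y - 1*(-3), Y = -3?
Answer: 0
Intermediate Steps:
h(r) = 0 (h(r) = -3 - 1*(-3) = -3 + 3 = 0)
(-86 + 16)*h(-3) = (-86 + 16)*0 = -70*0 = 0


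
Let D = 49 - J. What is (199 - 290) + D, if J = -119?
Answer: 77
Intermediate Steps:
D = 168 (D = 49 - 1*(-119) = 49 + 119 = 168)
(199 - 290) + D = (199 - 290) + 168 = -91 + 168 = 77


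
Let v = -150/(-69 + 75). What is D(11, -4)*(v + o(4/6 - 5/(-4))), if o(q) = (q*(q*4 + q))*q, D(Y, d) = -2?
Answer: -17635/864 ≈ -20.411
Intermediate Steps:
o(q) = 5*q³ (o(q) = (q*(4*q + q))*q = (q*(5*q))*q = (5*q²)*q = 5*q³)
v = -25 (v = -150/6 = -150*⅙ = -25)
D(11, -4)*(v + o(4/6 - 5/(-4))) = -2*(-25 + 5*(4/6 - 5/(-4))³) = -2*(-25 + 5*(4*(⅙) - 5*(-¼))³) = -2*(-25 + 5*(⅔ + 5/4)³) = -2*(-25 + 5*(23/12)³) = -2*(-25 + 5*(12167/1728)) = -2*(-25 + 60835/1728) = -2*17635/1728 = -17635/864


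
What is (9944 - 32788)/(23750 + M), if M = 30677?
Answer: -22844/54427 ≈ -0.41972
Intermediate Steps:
(9944 - 32788)/(23750 + M) = (9944 - 32788)/(23750 + 30677) = -22844/54427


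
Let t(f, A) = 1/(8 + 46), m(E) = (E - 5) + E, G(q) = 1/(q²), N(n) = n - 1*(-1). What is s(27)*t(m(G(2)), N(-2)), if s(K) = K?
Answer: ½ ≈ 0.50000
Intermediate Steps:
N(n) = 1 + n (N(n) = n + 1 = 1 + n)
G(q) = q⁻²
m(E) = -5 + 2*E (m(E) = (-5 + E) + E = -5 + 2*E)
t(f, A) = 1/54
s(27)*t(m(G(2)), N(-2)) = 27*(1/54) = ½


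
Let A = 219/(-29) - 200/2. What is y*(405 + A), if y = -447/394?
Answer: -1927911/5713 ≈ -337.46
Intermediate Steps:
y = -447/394 (y = -447*1/394 = -447/394 ≈ -1.1345)
A = -3119/29 (A = 219*(-1/29) - 200*½ = -219/29 - 100 = -3119/29 ≈ -107.55)
y*(405 + A) = -447*(405 - 3119/29)/394 = -447/394*8626/29 = -1927911/5713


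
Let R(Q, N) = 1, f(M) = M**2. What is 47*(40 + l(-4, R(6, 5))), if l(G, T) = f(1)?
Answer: 1927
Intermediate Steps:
l(G, T) = 1 (l(G, T) = 1**2 = 1)
47*(40 + l(-4, R(6, 5))) = 47*(40 + 1) = 47*41 = 1927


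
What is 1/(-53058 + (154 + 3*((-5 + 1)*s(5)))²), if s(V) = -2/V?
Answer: -25/696014 ≈ -3.5919e-5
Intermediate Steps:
1/(-53058 + (154 + 3*((-5 + 1)*s(5)))²) = 1/(-53058 + (154 + 3*((-5 + 1)*(-2/5)))²) = 1/(-53058 + (154 + 3*(-(-8)/5))²) = 1/(-53058 + (154 + 3*(-4*(-⅖)))²) = 1/(-53058 + (154 + 3*(8/5))²) = 1/(-53058 + (154 + 24/5)²) = 1/(-53058 + (794/5)²) = 1/(-53058 + 630436/25) = 1/(-696014/25) = -25/696014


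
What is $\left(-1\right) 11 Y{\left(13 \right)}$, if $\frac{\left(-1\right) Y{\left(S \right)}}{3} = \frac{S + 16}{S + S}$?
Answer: $\frac{957}{26} \approx 36.808$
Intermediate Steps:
$Y{\left(S \right)} = - \frac{3 \left(16 + S\right)}{2 S}$ ($Y{\left(S \right)} = - 3 \frac{S + 16}{S + S} = - 3 \frac{16 + S}{2 S} = - \frac{3 \left(16 + S\right)}{2 S}$)
$\left(-1\right) 11 Y{\left(13 \right)} = \left(-1\right) 11 \left(- \frac{3}{2} - \frac{24}{13}\right) = - 11 \left(- \frac{3}{2} - \frac{24}{13}\right) = \left(-11\right) \left(- \frac{87}{26}\right) = \frac{957}{26}$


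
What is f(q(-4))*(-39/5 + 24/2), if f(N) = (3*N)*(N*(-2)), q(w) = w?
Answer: -2016/5 ≈ -403.20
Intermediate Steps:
f(N) = -6*N² (f(N) = (3*N)*(-2*N) = -6*N²)
f(q(-4))*(-39/5 + 24/2) = (-6*(-4)²)*(-39/5 + 24/2) = (-6*16)*(-39*⅕ + 24*(½)) = -96*(-39/5 + 12) = -96*21/5 = -2016/5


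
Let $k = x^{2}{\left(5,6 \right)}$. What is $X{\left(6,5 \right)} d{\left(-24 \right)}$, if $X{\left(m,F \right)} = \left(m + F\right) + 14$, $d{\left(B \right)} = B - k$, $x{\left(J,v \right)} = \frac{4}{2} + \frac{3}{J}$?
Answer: $-769$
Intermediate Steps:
$x{\left(J,v \right)} = 2 + \frac{3}{J}$ ($x{\left(J,v \right)} = 4 \cdot \frac{1}{2} + \frac{3}{J} = 2 + \frac{3}{J}$)
$k = \frac{169}{25}$ ($k = \left(2 + \frac{3}{5}\right)^{2} = \left(\frac{13}{5}\right)^{2} = \frac{169}{25} \approx 6.76$)
$d{\left(B \right)} = - \frac{169}{25} + B$ ($d{\left(B \right)} = B - \frac{169}{25} = - \frac{169}{25} + B$)
$X{\left(m,F \right)} = 14 + F + m$ ($X{\left(m,F \right)} = \left(F + m\right) + 14 = 14 + F + m$)
$X{\left(6,5 \right)} d{\left(-24 \right)} = \left(14 + 5 + 6\right) \left(- \frac{169}{25} - 24\right) = 25 \left(- \frac{769}{25}\right) = -769$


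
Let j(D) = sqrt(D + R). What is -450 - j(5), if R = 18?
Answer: -450 - sqrt(23) ≈ -454.80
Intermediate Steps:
j(D) = sqrt(18 + D) (j(D) = sqrt(D + 18) = sqrt(18 + D))
-450 - j(5) = -450 - sqrt(18 + 5) = -450 - sqrt(23)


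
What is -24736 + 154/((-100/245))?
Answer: -251133/10 ≈ -25113.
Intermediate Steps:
-24736 + 154/((-100/245)) = -24736 + 154/((-100*1/245)) = -24736 + 154/(-20/49) = -24736 + 154*(-49/20) = -24736 - 3773/10 = -251133/10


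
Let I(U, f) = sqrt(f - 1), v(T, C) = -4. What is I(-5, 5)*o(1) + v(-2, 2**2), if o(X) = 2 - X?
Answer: -2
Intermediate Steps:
I(U, f) = sqrt(-1 + f)
I(-5, 5)*o(1) + v(-2, 2**2) = sqrt(-1 + 5)*(2 - 1*1) - 4 = sqrt(4)*(2 - 1) - 4 = 2*1 - 4 = 2 - 4 = -2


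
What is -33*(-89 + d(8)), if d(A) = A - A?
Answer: 2937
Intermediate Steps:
d(A) = 0
-33*(-89 + d(8)) = -33*(-89 + 0) = -33*(-89) = 2937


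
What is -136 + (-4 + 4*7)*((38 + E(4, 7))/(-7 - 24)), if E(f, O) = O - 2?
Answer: -5248/31 ≈ -169.29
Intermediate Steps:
E(f, O) = -2 + O
-136 + (-4 + 4*7)*((38 + E(4, 7))/(-7 - 24)) = -136 + (-4 + 4*7)*((38 + (-2 + 7))/(-7 - 24)) = -136 + (-4 + 28)*((38 + 5)/(-31)) = -136 + 24*(43*(-1/31)) = -136 + 24*(-43/31) = -136 - 1032/31 = -5248/31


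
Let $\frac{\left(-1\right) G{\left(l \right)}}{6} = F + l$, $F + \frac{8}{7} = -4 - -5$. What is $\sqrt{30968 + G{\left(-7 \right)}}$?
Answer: $\frac{2 \sqrt{379883}}{7} \approx 176.1$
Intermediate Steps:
$F = - \frac{1}{7}$ ($F = - \frac{8}{7} - -1 = - \frac{8}{7} + \left(-4 + 5\right) = - \frac{8}{7} + 1 = - \frac{1}{7} \approx -0.14286$)
$G{\left(l \right)} = \frac{6}{7} - 6 l$ ($G{\left(l \right)} = - 6 \left(- \frac{1}{7} + l\right) = \frac{6}{7} - 6 l$)
$\sqrt{30968 + G{\left(-7 \right)}} = \sqrt{30968 + \left(\frac{6}{7} - -42\right)} = \sqrt{30968 + \left(\frac{6}{7} + 42\right)} = \sqrt{30968 + \frac{300}{7}} = \sqrt{\frac{217076}{7}} = \frac{2 \sqrt{379883}}{7}$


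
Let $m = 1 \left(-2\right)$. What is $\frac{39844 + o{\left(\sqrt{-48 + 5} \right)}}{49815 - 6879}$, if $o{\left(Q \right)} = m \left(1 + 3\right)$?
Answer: $\frac{9959}{10734} \approx 0.9278$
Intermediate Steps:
$m = -2$
$o{\left(Q \right)} = -8$ ($o{\left(Q \right)} = - 2 \left(1 + 3\right) = \left(-2\right) 4 = -8$)
$\frac{39844 + o{\left(\sqrt{-48 + 5} \right)}}{49815 - 6879} = \frac{39844 - 8}{49815 - 6879} = \frac{39836}{42936} = 39836 \cdot \frac{1}{42936} = \frac{9959}{10734}$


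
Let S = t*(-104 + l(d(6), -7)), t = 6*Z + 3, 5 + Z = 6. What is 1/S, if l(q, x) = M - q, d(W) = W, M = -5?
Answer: -1/1035 ≈ -0.00096618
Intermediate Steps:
Z = 1 (Z = -5 + 6 = 1)
t = 9 (t = 6*1 + 3 = 6 + 3 = 9)
l(q, x) = -5 - q
S = -1035 (S = 9*(-104 + (-5 - 1*6)) = 9*(-104 + (-5 - 6)) = 9*(-104 - 11) = 9*(-115) = -1035)
1/S = 1/(-1035) = -1/1035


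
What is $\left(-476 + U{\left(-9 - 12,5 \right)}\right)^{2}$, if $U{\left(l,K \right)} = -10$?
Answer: $236196$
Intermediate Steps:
$\left(-476 + U{\left(-9 - 12,5 \right)}\right)^{2} = \left(-476 - 10\right)^{2} = \left(-486\right)^{2} = 236196$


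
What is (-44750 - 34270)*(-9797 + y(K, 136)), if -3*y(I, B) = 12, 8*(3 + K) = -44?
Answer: 774475020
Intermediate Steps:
K = -17/2 (K = -3 + (⅛)*(-44) = -3 - 11/2 = -17/2 ≈ -8.5000)
y(I, B) = -4 (y(I, B) = -⅓*12 = -4)
(-44750 - 34270)*(-9797 + y(K, 136)) = (-44750 - 34270)*(-9797 - 4) = -79020*(-9801) = 774475020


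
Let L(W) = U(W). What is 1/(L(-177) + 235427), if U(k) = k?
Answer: 1/235250 ≈ 4.2508e-6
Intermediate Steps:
L(W) = W
1/(L(-177) + 235427) = 1/(-177 + 235427) = 1/235250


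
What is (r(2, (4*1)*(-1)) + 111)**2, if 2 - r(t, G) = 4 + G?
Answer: 12769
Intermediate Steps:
r(t, G) = -2 - G (r(t, G) = 2 - (4 + G) = 2 + (-4 - G) = -2 - G)
(r(2, (4*1)*(-1)) + 111)**2 = ((-2 - 4*1*(-1)) + 111)**2 = ((-2 - 4*(-1)) + 111)**2 = ((-2 - 1*(-4)) + 111)**2 = ((-2 + 4) + 111)**2 = (2 + 111)**2 = 113**2 = 12769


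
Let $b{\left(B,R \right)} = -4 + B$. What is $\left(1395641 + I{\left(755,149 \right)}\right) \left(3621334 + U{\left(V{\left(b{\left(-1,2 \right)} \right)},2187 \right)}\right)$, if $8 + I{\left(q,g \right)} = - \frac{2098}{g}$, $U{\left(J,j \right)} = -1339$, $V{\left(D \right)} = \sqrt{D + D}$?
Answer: $\frac{752767893043905}{149} \approx 5.0521 \cdot 10^{12}$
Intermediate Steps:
$V{\left(D \right)} = \sqrt{2} \sqrt{D}$ ($V{\left(D \right)} = \sqrt{2 D} = \sqrt{2} \sqrt{D}$)
$I{\left(q,g \right)} = -8 - \frac{2098}{g}$
$\left(1395641 + I{\left(755,149 \right)}\right) \left(3621334 + U{\left(V{\left(b{\left(-1,2 \right)} \right)},2187 \right)}\right) = \left(1395641 - \left(8 + \frac{2098}{149}\right)\right) \left(3621334 - 1339\right) = \left(1395641 - \frac{3290}{149}\right) 3619995 = \frac{207947219}{149} \cdot 3619995 = \frac{752767893043905}{149}$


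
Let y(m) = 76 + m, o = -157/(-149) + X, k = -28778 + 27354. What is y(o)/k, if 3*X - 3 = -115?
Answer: -17755/636528 ≈ -0.027894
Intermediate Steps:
X = -112/3 (X = 1 + (⅓)*(-115) = 1 - 115/3 = -112/3 ≈ -37.333)
k = -1424
o = -16217/447 (o = -157/(-149) - 112/3 = -157*(-1/149) - 112/3 = 157/149 - 112/3 = -16217/447 ≈ -36.280)
y(o)/k = (76 - 16217/447)/(-1424) = (17755/447)*(-1/1424) = -17755/636528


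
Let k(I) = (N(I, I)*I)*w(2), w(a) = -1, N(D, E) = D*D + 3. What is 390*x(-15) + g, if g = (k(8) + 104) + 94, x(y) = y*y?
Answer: 87412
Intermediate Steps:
N(D, E) = 3 + D² (N(D, E) = D² + 3 = 3 + D²)
x(y) = y²
k(I) = -I*(3 + I²) (k(I) = ((3 + I²)*I)*(-1) = (I*(3 + I²))*(-1) = -I*(3 + I²))
g = -338 (g = (-1*8*(3 + 8²) + 104) + 94 = (-1*8*(3 + 64) + 104) + 94 = (-1*8*67 + 104) + 94 = (-536 + 104) + 94 = -432 + 94 = -338)
390*x(-15) + g = 390*(-15)² - 338 = 390*225 - 338 = 87750 - 338 = 87412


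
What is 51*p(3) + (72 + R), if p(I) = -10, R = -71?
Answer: -509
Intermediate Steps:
51*p(3) + (72 + R) = 51*(-10) + (72 - 71) = -510 + 1 = -509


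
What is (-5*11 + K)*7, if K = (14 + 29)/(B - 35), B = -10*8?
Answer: -44576/115 ≈ -387.62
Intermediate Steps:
B = -80
K = -43/115 (K = (14 + 29)/(-80 - 35) = 43/(-115) = 43*(-1/115) = -43/115 ≈ -0.37391)
(-5*11 + K)*7 = (-5*11 - 43/115)*7 = (-55 - 43/115)*7 = -6368/115*7 = -44576/115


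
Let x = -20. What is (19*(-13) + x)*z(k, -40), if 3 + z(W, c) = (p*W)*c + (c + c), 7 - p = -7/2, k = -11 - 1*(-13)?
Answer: 246441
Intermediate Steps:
k = 2 (k = -11 + 13 = 2)
p = 21/2 (p = 7 - (-7)/2 = 7 - 1*(-7/2) = 7 + 7/2 = 21/2 ≈ 10.500)
z(W, c) = -3 + 2*c + 21*W*c/2 (z(W, c) = -3 + ((21*W/2)*c + (c + c)) = -3 + (21*W*c/2 + 2*c) = -3 + (2*c + 21*W*c/2) = -3 + 2*c + 21*W*c/2)
(19*(-13) + x)*z(k, -40) = (19*(-13) - 20)*(-3 + 2*(-40) + (21/2)*2*(-40)) = (-247 - 20)*(-3 - 80 - 840) = -267*(-923) = 246441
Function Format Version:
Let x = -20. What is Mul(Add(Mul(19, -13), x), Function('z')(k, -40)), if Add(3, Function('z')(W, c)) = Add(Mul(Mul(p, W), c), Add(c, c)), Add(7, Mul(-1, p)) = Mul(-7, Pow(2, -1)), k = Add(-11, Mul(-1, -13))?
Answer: 246441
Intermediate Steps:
k = 2 (k = Add(-11, 13) = 2)
p = Rational(21, 2) (p = Add(7, Mul(-1, Mul(-7, Pow(2, -1)))) = Add(7, Mul(-1, Mul(-7, Rational(1, 2)))) = Add(7, Mul(-1, Rational(-7, 2))) = Add(7, Rational(7, 2)) = Rational(21, 2) ≈ 10.500)
Function('z')(W, c) = Add(-3, Mul(2, c), Mul(Rational(21, 2), W, c)) (Function('z')(W, c) = Add(-3, Add(Mul(Mul(Rational(21, 2), W), c), Add(c, c))) = Add(-3, Add(Mul(Rational(21, 2), W, c), Mul(2, c))) = Add(-3, Add(Mul(2, c), Mul(Rational(21, 2), W, c))) = Add(-3, Mul(2, c), Mul(Rational(21, 2), W, c)))
Mul(Add(Mul(19, -13), x), Function('z')(k, -40)) = Mul(Add(Mul(19, -13), -20), Add(-3, Mul(2, -40), Mul(Rational(21, 2), 2, -40))) = Mul(Add(-247, -20), Add(-3, -80, -840)) = Mul(-267, -923) = 246441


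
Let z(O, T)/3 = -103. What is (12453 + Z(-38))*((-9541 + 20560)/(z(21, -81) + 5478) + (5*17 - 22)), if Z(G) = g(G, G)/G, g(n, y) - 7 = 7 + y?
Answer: 26553857418/32737 ≈ 8.1113e+5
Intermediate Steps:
g(n, y) = 14 + y (g(n, y) = 7 + (7 + y) = 14 + y)
z(O, T) = -309 (z(O, T) = 3*(-103) = -309)
Z(G) = (14 + G)/G
(12453 + Z(-38))*((-9541 + 20560)/(z(21, -81) + 5478) + (5*17 - 22)) = (12453 + (14 - 38)/(-38))*((-9541 + 20560)/(-309 + 5478) + (5*17 - 22)) = (12453 - 1/38*(-24))*(11019/5169 + (85 - 22)) = (12453 + 12/19)*(11019*(1/5169) + 63) = 236619*(3673/1723 + 63)/19 = (236619/19)*(112222/1723) = 26553857418/32737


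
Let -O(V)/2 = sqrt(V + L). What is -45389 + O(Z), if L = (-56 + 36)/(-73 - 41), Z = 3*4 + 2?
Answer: -45389 - 4*sqrt(11514)/57 ≈ -45397.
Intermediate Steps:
Z = 14 (Z = 12 + 2 = 14)
L = 10/57 (L = -20/(-114) = -20*(-1/114) = 10/57 ≈ 0.17544)
O(V) = -2*sqrt(10/57 + V) (O(V) = -2*sqrt(V + 10/57) = -2*sqrt(10/57 + V))
-45389 + O(Z) = -45389 - 2*sqrt(570 + 3249*14)/57 = -45389 - 2*sqrt(570 + 45486)/57 = -45389 - 4*sqrt(11514)/57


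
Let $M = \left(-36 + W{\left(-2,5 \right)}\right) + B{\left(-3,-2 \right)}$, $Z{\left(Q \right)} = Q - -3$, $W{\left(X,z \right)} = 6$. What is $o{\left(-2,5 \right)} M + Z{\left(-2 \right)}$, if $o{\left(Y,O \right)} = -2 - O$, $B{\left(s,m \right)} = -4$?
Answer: $239$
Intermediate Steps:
$Z{\left(Q \right)} = 3 + Q$ ($Z{\left(Q \right)} = Q + 3 = 3 + Q$)
$M = -34$ ($M = \left(-36 + 6\right) - 4 = -30 - 4 = -34$)
$o{\left(-2,5 \right)} M + Z{\left(-2 \right)} = \left(-2 - 5\right) \left(-34\right) + \left(3 - 2\right) = \left(-2 - 5\right) \left(-34\right) + 1 = \left(-7\right) \left(-34\right) + 1 = 238 + 1 = 239$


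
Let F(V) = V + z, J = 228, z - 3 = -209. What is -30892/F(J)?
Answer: -15446/11 ≈ -1404.2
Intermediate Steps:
z = -206 (z = 3 - 209 = -206)
F(V) = -206 + V (F(V) = V - 206 = -206 + V)
-30892/F(J) = -30892/(-206 + 228) = -30892/22 = -30892*1/22 = -15446/11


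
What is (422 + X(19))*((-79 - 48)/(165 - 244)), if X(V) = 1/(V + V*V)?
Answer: 20365847/30020 ≈ 678.41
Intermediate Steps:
X(V) = 1/(V + V**2)
(422 + X(19))*((-79 - 48)/(165 - 244)) = (422 + 1/(19*(1 + 19)))*((-79 - 48)/(165 - 244)) = (422 + (1/19)/20)*(-127/(-79)) = (422 + (1/19)*(1/20))*(-127*(-1/79)) = (422 + 1/380)*(127/79) = (160361/380)*(127/79) = 20365847/30020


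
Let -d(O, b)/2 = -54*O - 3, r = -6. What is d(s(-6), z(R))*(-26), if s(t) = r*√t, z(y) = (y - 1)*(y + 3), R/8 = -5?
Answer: -156 + 16848*I*√6 ≈ -156.0 + 41269.0*I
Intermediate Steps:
R = -40 (R = 8*(-5) = -40)
z(y) = (-1 + y)*(3 + y)
s(t) = -6*√t
d(O, b) = 6 + 108*O (d(O, b) = -2*(-54*O - 3) = -2*(-3 - 54*O) = 6 + 108*O)
d(s(-6), z(R))*(-26) = (6 + 108*(-6*I*√6))*(-26) = (6 - 648*I*√6)*(-26) = -156 + 16848*I*√6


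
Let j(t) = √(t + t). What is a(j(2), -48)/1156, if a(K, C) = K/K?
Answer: 1/1156 ≈ 0.00086505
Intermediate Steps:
j(t) = √2*√t (j(t) = √(2*t) = √2*√t)
a(K, C) = 1
a(j(2), -48)/1156 = 1/1156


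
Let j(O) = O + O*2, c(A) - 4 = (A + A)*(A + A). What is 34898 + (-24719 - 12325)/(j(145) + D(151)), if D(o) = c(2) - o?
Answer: 2642987/76 ≈ 34776.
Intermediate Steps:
c(A) = 4 + 4*A**2 (c(A) = 4 + (A + A)*(A + A) = 4 + (2*A)*(2*A) = 4 + 4*A**2)
D(o) = 20 - o (D(o) = (4 + 4*2**2) - o = (4 + 4*4) - o = (4 + 16) - o = 20 - o)
j(O) = 3*O (j(O) = O + 2*O = 3*O)
34898 + (-24719 - 12325)/(j(145) + D(151)) = 34898 + (-24719 - 12325)/(3*145 + (20 - 1*151)) = 34898 - 37044/(435 + (20 - 151)) = 34898 - 37044/(435 - 131) = 34898 - 37044/304 = 34898 - 37044*1/304 = 34898 - 9261/76 = 2642987/76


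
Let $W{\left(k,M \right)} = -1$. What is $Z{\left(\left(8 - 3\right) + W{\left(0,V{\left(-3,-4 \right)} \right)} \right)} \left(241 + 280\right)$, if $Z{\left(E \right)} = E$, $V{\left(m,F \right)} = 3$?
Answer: $2084$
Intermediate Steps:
$Z{\left(\left(8 - 3\right) + W{\left(0,V{\left(-3,-4 \right)} \right)} \right)} \left(241 + 280\right) = \left(\left(8 - 3\right) - 1\right) \left(241 + 280\right) = \left(\left(8 - 3\right) - 1\right) 521 = \left(5 - 1\right) 521 = 4 \cdot 521 = 2084$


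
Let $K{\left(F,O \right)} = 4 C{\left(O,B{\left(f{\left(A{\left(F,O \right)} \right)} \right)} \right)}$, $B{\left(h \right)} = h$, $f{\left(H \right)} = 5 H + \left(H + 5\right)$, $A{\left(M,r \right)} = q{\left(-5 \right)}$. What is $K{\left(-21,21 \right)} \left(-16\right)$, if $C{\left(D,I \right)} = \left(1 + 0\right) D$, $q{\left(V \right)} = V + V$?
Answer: $-1344$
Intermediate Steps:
$q{\left(V \right)} = 2 V$
$A{\left(M,r \right)} = -10$ ($A{\left(M,r \right)} = 2 \left(-5\right) = -10$)
$f{\left(H \right)} = 5 + 6 H$ ($f{\left(H \right)} = 5 H + \left(5 + H\right) = 5 + 6 H$)
$C{\left(D,I \right)} = D$ ($C{\left(D,I \right)} = 1 D = D$)
$K{\left(F,O \right)} = 4 O$
$K{\left(-21,21 \right)} \left(-16\right) = 4 \cdot 21 \left(-16\right) = 84 \left(-16\right) = -1344$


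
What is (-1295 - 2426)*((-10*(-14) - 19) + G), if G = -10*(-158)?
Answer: -6329421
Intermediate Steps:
G = 1580
(-1295 - 2426)*((-10*(-14) - 19) + G) = (-1295 - 2426)*((-10*(-14) - 19) + 1580) = -3721*((140 - 19) + 1580) = -3721*(121 + 1580) = -3721*1701 = -6329421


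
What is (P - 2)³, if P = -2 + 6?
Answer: 8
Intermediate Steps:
P = 4
(P - 2)³ = (4 - 2)³ = 2³ = 8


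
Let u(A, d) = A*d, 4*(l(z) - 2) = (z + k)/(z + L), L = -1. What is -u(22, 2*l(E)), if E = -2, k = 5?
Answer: -77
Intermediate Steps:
l(z) = 2 + (5 + z)/(4*(-1 + z)) (l(z) = 2 + ((z + 5)/(z - 1))/4 = 2 + ((5 + z)/(-1 + z))/4 = 2 + (5 + z)/(4*(-1 + z)))
-u(22, 2*l(E)) = -22*2*(3*(-1 + 3*(-2))/(4*(-1 - 2))) = -22*2*((¾)*(-1 - 6)/(-3)) = -22*2*((¾)*(-⅓)*(-7)) = -22*2*(7/4) = -22*7/2 = -1*77 = -77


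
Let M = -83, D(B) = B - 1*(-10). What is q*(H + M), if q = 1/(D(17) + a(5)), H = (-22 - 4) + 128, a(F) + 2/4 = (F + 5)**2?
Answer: 38/253 ≈ 0.15020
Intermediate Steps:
D(B) = 10 + B (D(B) = B + 10 = 10 + B)
a(F) = -1/2 + (5 + F)**2 (a(F) = -1/2 + (F + 5)**2 = -1/2 + (5 + F)**2)
H = 102 (H = -26 + 128 = 102)
q = 2/253 (q = 1/((10 + 17) + (-1/2 + (5 + 5)**2)) = 1/(27 + (-1/2 + 10**2)) = 1/(27 + (-1/2 + 100)) = 1/(27 + 199/2) = 1/(253/2) = 2/253 ≈ 0.0079051)
q*(H + M) = 2*(102 - 83)/253 = (2/253)*19 = 38/253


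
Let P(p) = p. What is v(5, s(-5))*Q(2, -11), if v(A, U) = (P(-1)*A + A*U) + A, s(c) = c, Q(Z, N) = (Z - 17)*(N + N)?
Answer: -8250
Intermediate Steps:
Q(Z, N) = 2*N*(-17 + Z) (Q(Z, N) = (-17 + Z)*(2*N) = 2*N*(-17 + Z))
v(A, U) = A*U (v(A, U) = (-A + A*U) + A = A*U)
v(5, s(-5))*Q(2, -11) = (5*(-5))*(2*(-11)*(-17 + 2)) = -50*(-11)*(-15) = -25*330 = -8250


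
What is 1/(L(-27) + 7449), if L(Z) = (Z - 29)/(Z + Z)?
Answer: 27/201151 ≈ 0.00013423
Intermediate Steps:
L(Z) = (-29 + Z)/(2*Z) (L(Z) = (-29 + Z)/((2*Z)) = (-29 + Z)*(1/(2*Z)) = (-29 + Z)/(2*Z))
1/(L(-27) + 7449) = 1/((1/2)*(-29 - 27)/(-27) + 7449) = 1/((1/2)*(-1/27)*(-56) + 7449) = 1/(28/27 + 7449) = 1/(201151/27) = 27/201151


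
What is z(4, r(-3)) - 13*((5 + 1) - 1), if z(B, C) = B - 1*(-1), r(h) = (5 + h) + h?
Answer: -60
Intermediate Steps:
r(h) = 5 + 2*h
z(B, C) = 1 + B (z(B, C) = B + 1 = 1 + B)
z(4, r(-3)) - 13*((5 + 1) - 1) = (1 + 4) - 13*((5 + 1) - 1) = 5 - 13*(6 - 1) = 5 - 13*5 = 5 - 65 = -60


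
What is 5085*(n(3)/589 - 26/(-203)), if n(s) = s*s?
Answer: 87161985/119567 ≈ 728.98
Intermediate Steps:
n(s) = s**2
5085*(n(3)/589 - 26/(-203)) = 5085*(3**2/589 - 26/(-203)) = 5085*(9*(1/589) - 26*(-1/203)) = 5085*(9/589 + 26/203) = 5085*(17141/119567) = 87161985/119567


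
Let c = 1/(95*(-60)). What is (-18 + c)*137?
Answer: -14056337/5700 ≈ -2466.0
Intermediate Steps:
c = -1/5700 (c = (1/95)*(-1/60) = -1/5700 ≈ -0.00017544)
(-18 + c)*137 = (-18 - 1/5700)*137 = -102601/5700*137 = -14056337/5700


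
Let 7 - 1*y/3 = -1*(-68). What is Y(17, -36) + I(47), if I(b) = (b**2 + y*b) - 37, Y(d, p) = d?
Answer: -6412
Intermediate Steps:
y = -183 (y = 21 - (-3)*(-68) = 21 - 3*68 = 21 - 204 = -183)
I(b) = -37 + b**2 - 183*b (I(b) = (b**2 - 183*b) - 37 = -37 + b**2 - 183*b)
Y(17, -36) + I(47) = 17 + (-37 + 47**2 - 183*47) = 17 + (-37 + 2209 - 8601) = 17 - 6429 = -6412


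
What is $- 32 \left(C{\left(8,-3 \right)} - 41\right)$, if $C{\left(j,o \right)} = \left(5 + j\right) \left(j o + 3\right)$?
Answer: $10048$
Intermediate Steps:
$C{\left(j,o \right)} = \left(3 + j o\right) \left(5 + j\right)$ ($C{\left(j,o \right)} = \left(5 + j\right) \left(3 + j o\right) = \left(3 + j o\right) \left(5 + j\right)$)
$- 32 \left(C{\left(8,-3 \right)} - 41\right) = - 32 \left(\left(15 + 3 \cdot 8 - 3 \cdot 8^{2} + 5 \cdot 8 \left(-3\right)\right) - 41\right) = - 32 \left(\left(15 + 24 - 192 - 120\right) - 41\right) = - 32 \left(-273 - 41\right) = \left(-32\right) \left(-314\right) = 10048$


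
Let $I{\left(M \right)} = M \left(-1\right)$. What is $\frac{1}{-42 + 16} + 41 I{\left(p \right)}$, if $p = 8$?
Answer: $- \frac{8529}{26} \approx -328.04$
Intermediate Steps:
$I{\left(M \right)} = - M$
$\frac{1}{-42 + 16} + 41 I{\left(p \right)} = \frac{1}{-42 + 16} + 41 \left(\left(-1\right) 8\right) = \frac{1}{-26} + 41 \left(-8\right) = - \frac{1}{26} - 328 = - \frac{8529}{26}$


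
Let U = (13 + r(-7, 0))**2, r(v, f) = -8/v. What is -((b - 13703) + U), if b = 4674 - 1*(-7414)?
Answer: 69334/49 ≈ 1415.0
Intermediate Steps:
U = 9801/49 (U = (13 - 8/(-7))**2 = (13 - 8*(-1/7))**2 = (13 + 8/7)**2 = (99/7)**2 = 9801/49 ≈ 200.02)
b = 12088 (b = 4674 + 7414 = 12088)
-((b - 13703) + U) = -((12088 - 13703) + 9801/49) = -(-1615 + 9801/49) = -1*(-69334/49) = 69334/49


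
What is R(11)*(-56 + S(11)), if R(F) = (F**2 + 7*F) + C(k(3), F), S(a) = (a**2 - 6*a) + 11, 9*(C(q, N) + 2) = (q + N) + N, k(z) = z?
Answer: 17890/9 ≈ 1987.8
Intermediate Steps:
C(q, N) = -2 + q/9 + 2*N/9 (C(q, N) = -2 + ((q + N) + N)/9 = -2 + ((N + q) + N)/9 = -2 + (q + 2*N)/9 = -2 + (q/9 + 2*N/9) = -2 + q/9 + 2*N/9)
S(a) = 11 + a**2 - 6*a
R(F) = -5/3 + F**2 + 65*F/9 (R(F) = (F**2 + 7*F) + (-2 + (1/9)*3 + 2*F/9) = (F**2 + 7*F) + (-2 + 1/3 + 2*F/9) = (F**2 + 7*F) + (-5/3 + 2*F/9) = -5/3 + F**2 + 65*F/9)
R(11)*(-56 + S(11)) = (-5/3 + 11**2 + (65/9)*11)*(-56 + (11 + 11**2 - 6*11)) = (-5/3 + 121 + 715/9)*(-56 + (11 + 121 - 66)) = 1789*(-56 + 66)/9 = (1789/9)*10 = 17890/9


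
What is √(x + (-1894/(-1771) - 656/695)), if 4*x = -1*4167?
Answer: I*√6312158290169655/2461690 ≈ 32.274*I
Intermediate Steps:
x = -4167/4 (x = (-1*4167)/4 = (¼)*(-4167) = -4167/4 ≈ -1041.8)
√(x + (-1894/(-1771) - 656/695)) = √(-4167/4 + (-1894/(-1771) - 656/695)) = √(-4167/4 + (-1894*(-1/1771) - 656*1/695)) = √(-4167/4 + (1894/1771 - 656/695)) = √(-4167/4 + 154554/1230845) = √(-5128312899/4923380) = I*√6312158290169655/2461690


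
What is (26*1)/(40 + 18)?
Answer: 13/29 ≈ 0.44828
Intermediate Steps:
(26*1)/(40 + 18) = 26/58 = 26*(1/58) = 13/29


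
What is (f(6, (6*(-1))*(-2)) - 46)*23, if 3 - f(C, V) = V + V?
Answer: -1541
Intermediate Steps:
f(C, V) = 3 - 2*V (f(C, V) = 3 - (V + V) = 3 - 2*V)
(f(6, (6*(-1))*(-2)) - 46)*23 = ((3 - 2*6*(-1)*(-2)) - 46)*23 = ((3 - (-12)*(-2)) - 46)*23 = ((3 - 2*12) - 46)*23 = ((3 - 24) - 46)*23 = (-21 - 46)*23 = -67*23 = -1541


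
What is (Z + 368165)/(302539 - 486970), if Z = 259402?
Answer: -209189/61477 ≈ -3.4027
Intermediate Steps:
(Z + 368165)/(302539 - 486970) = (259402 + 368165)/(302539 - 486970) = 627567/(-184431) = 627567*(-1/184431) = -209189/61477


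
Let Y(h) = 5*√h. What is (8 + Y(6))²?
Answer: 214 + 80*√6 ≈ 409.96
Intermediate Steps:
(8 + Y(6))² = (8 + 5*√6)²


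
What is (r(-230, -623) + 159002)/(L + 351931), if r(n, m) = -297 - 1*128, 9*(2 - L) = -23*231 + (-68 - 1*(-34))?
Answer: 1427193/3172744 ≈ 0.44983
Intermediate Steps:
L = 5365/9 (L = 2 - (-23*231 + (-68 - 1*(-34)))/9 = 2 - (-5313 + (-68 + 34))/9 = 2 - (-5313 - 34)/9 = 2 - ⅑*(-5347) = 2 + 5347/9 = 5365/9 ≈ 596.11)
r(n, m) = -425 (r(n, m) = -297 - 128 = -425)
(r(-230, -623) + 159002)/(L + 351931) = (-425 + 159002)/(5365/9 + 351931) = 158577/(3172744/9) = 158577*(9/3172744) = 1427193/3172744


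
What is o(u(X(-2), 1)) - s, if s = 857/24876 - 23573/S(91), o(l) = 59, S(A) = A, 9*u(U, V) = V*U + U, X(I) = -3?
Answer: 719883205/2263716 ≈ 318.01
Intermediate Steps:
u(U, V) = U/9 + U*V/9 (u(U, V) = (V*U + U)/9 = (U*V + U)/9 = (U + U*V)/9 = U/9 + U*V/9)
s = -586323961/2263716 (s = 857/24876 - 23573/91 = -586323961/2263716 ≈ -259.01)
o(u(X(-2), 1)) - s = 59 - 1*(-586323961/2263716) = 59 + 586323961/2263716 = 719883205/2263716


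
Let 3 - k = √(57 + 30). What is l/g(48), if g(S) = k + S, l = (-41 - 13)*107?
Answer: -49113/419 - 963*√87/419 ≈ -138.65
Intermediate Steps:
k = 3 - √87 (k = 3 - √(57 + 30) = 3 - √87 ≈ -6.3274)
l = -5778 (l = -54*107 = -5778)
g(S) = 3 + S - √87 (g(S) = (3 - √87) + S = 3 + S - √87)
l/g(48) = -5778/(3 + 48 - √87) = -5778/(51 - √87)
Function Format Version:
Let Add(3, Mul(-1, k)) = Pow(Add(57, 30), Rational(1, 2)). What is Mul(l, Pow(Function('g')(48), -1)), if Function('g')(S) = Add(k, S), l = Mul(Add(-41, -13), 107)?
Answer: Add(Rational(-49113, 419), Mul(Rational(-963, 419), Pow(87, Rational(1, 2)))) ≈ -138.65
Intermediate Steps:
k = Add(3, Mul(-1, Pow(87, Rational(1, 2)))) (k = Add(3, Mul(-1, Pow(Add(57, 30), Rational(1, 2)))) = Add(3, Mul(-1, Pow(87, Rational(1, 2)))) ≈ -6.3274)
l = -5778 (l = Mul(-54, 107) = -5778)
Function('g')(S) = Add(3, S, Mul(-1, Pow(87, Rational(1, 2)))) (Function('g')(S) = Add(Add(3, Mul(-1, Pow(87, Rational(1, 2)))), S) = Add(3, S, Mul(-1, Pow(87, Rational(1, 2)))))
Mul(l, Pow(Function('g')(48), -1)) = Mul(-5778, Pow(Add(3, 48, Mul(-1, Pow(87, Rational(1, 2)))), -1)) = Mul(-5778, Pow(Add(51, Mul(-1, Pow(87, Rational(1, 2)))), -1))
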